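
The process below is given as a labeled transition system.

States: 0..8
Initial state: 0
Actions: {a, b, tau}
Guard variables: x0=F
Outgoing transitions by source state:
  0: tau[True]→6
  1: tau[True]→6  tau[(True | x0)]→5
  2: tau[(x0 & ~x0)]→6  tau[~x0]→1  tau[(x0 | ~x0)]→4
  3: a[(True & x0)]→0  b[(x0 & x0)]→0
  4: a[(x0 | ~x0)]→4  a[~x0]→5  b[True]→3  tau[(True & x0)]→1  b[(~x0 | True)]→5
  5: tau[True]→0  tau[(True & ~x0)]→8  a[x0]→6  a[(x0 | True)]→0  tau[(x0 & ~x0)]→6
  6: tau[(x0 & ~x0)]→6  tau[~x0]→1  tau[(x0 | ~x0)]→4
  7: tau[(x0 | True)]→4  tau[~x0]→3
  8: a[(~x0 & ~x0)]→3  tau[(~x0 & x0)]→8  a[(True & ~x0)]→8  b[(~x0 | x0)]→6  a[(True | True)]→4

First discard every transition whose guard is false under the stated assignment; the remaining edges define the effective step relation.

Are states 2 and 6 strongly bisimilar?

Bisimulation quotient by refinement:
  π0 = {{0,1,2,3,4,5,6,7,8}}
  π1 = {{0,1,2,6,7},{3},{4,8},{5}}
  π2 = {{0},{1},{2,6},{3},{4},{5},{7},{8}}
Fixed point at round 3; 8 class(es).
2∈{2,6}, 6∈{2,6}

Answer: BISIMILAR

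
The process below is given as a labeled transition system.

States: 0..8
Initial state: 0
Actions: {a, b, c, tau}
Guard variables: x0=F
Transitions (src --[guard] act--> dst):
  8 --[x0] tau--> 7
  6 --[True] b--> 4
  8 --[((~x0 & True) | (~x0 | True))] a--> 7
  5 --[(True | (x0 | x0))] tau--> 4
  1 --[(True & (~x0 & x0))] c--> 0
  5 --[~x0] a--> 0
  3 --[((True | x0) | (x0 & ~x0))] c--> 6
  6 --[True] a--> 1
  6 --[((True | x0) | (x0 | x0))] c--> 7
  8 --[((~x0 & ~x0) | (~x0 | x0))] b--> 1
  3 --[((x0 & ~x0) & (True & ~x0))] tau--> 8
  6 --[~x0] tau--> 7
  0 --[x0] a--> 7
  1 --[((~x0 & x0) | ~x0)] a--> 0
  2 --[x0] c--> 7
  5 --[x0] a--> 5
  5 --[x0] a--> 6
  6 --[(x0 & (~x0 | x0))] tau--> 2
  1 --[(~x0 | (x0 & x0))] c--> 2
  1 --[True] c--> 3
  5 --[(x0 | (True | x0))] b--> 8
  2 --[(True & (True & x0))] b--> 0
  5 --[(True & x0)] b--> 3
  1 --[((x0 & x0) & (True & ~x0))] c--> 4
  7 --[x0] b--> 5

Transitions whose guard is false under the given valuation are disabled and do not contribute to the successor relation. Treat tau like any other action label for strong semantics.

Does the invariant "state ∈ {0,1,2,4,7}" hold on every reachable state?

Inv-set: {0,1,2,4,7}
R = {0}
  0: ok

Answer: INVARIANT HOLDS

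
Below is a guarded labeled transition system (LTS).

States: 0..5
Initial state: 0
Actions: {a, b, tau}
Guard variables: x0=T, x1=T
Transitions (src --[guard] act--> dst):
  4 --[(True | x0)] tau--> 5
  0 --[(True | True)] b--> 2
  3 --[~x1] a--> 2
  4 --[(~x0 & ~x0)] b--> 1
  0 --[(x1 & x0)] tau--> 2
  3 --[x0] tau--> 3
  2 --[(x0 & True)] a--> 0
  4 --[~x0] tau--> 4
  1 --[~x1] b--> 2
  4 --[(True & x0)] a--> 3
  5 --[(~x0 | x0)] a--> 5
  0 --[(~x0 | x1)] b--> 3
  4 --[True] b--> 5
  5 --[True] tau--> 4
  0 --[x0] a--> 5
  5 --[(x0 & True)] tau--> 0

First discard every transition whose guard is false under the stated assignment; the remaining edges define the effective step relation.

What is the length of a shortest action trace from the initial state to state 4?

Answer: 2

Working:
Breadth-first toward 4:
  L0 = {0}
  L1 = {2,3,5}
  L2 = {4}
4 enters at depth 2; path a·tau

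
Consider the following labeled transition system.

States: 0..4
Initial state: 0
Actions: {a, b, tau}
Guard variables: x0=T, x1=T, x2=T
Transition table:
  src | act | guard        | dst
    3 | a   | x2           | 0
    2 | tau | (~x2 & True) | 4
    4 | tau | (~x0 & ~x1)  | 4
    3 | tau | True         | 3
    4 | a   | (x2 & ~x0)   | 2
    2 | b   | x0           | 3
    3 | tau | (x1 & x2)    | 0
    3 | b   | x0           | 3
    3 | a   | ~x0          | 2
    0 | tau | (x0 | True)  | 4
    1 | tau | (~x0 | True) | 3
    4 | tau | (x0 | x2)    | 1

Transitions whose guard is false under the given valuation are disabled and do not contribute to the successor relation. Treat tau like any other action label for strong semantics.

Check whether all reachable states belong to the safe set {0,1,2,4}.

Safe = {0,1,2,4}
R = {0,1,3,4}
  0: ✓
  1: ✓
  3: VIOLATES
  4: ✓
reach 3 via tau·tau·tau — violates

Answer: INVARIANT VIOLATED at state 3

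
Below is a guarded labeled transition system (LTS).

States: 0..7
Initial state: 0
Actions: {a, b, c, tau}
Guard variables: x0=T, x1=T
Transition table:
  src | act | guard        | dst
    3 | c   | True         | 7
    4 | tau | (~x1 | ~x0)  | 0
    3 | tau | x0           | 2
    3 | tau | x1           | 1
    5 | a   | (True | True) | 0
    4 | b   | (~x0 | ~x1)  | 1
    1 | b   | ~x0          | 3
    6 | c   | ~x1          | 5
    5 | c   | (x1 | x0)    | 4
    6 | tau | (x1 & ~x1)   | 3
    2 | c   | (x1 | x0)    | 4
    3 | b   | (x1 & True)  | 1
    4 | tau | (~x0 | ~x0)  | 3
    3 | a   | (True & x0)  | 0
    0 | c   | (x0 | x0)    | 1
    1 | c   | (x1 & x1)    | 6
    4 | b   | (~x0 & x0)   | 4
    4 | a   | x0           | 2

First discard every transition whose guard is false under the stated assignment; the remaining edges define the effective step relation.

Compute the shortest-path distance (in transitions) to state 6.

Breadth-first toward 6:
  L0 = {0}
  L1 = {1}
  L2 = {6}
6 enters at depth 2; path c·c

Answer: 2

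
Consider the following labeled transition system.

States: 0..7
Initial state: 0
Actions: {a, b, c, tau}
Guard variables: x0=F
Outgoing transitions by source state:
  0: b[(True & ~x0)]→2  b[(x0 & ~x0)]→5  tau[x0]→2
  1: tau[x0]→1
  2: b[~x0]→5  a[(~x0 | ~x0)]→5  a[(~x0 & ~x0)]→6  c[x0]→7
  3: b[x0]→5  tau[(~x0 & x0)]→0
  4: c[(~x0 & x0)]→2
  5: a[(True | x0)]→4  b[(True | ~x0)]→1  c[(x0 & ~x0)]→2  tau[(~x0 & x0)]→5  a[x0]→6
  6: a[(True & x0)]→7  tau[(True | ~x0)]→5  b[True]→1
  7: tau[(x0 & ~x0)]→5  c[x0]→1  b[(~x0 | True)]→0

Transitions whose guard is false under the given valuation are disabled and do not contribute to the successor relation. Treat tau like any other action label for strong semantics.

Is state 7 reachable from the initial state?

Answer: UNREACHABLE

Working:
After dropping false guards: 9 live edges.
Layer 0: {0}
Layer 1: {2}  cumulative {0,2}
Layer 2: {5,6}  cumulative {0,2,5,6}
Layer 3: {1,4}  cumulative {0,1,2,4,5,6}
Reachable = {0,1,2,4,5,6}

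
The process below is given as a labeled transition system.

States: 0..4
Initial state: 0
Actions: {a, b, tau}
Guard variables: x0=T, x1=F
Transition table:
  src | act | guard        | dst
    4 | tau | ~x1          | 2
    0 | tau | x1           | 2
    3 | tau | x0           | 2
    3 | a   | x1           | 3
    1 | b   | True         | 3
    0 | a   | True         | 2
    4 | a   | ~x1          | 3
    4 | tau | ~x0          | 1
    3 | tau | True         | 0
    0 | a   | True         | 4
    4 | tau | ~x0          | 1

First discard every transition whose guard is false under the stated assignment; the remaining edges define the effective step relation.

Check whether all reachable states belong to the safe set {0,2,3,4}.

Allowed set {0,2,3,4}
Reachable = {0,2,3,4}
  0: ok
  2: ok
  3: ok
  4: ok

Answer: INVARIANT HOLDS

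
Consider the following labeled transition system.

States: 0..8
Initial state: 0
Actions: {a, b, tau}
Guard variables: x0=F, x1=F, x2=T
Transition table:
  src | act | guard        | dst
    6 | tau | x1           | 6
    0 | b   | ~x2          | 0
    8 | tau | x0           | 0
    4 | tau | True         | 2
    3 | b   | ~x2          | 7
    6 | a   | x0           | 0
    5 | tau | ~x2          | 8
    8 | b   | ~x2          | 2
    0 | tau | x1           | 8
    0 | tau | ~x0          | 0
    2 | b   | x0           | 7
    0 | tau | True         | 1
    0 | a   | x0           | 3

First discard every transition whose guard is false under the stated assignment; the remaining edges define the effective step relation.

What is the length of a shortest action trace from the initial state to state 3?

Answer: UNREACHABLE

Trace:
Breadth-first toward 3:
  L0 = {0}
  L1 = {1}
3 never appears.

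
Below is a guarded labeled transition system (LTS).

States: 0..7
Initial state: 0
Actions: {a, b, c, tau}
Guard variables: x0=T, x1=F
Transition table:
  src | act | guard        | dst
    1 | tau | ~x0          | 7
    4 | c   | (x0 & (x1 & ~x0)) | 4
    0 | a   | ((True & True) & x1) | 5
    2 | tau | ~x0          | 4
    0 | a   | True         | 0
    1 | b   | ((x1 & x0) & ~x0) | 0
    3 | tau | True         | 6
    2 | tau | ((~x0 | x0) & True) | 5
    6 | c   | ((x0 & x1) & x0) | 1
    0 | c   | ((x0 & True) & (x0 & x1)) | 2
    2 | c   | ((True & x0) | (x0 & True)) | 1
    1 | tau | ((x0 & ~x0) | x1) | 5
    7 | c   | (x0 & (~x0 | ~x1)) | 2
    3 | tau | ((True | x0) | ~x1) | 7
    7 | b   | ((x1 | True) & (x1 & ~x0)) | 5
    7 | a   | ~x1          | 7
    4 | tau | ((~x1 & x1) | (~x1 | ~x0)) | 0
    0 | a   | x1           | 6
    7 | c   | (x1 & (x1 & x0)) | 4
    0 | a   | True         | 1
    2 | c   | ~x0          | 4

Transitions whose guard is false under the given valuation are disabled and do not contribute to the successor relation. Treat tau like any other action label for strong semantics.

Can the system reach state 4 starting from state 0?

Answer: UNREACHABLE

Analysis:
Guard filter leaves 9 enabled edge(s).
depth 0: {0}
depth 1: {1}  total {0,1}
R = {0,1}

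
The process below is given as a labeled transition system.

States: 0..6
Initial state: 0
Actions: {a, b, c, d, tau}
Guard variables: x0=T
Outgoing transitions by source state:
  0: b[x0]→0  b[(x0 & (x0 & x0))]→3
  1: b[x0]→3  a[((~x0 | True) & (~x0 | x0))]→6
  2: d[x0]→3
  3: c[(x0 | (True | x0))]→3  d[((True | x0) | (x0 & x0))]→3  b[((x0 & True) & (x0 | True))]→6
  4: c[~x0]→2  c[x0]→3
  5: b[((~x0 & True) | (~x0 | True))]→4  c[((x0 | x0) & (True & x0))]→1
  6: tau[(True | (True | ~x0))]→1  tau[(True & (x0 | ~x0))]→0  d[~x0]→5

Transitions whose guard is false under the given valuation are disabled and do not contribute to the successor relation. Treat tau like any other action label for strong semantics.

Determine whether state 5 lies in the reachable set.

13 transition(s) survive guard evaluation.
Layer 0: {0}
Layer 1: {3}  now seen {0,3}
Layer 2: {6}  now seen {0,3,6}
Layer 3: {1}  now seen {0,1,3,6}
Reach set: {0,1,3,6}

Answer: UNREACHABLE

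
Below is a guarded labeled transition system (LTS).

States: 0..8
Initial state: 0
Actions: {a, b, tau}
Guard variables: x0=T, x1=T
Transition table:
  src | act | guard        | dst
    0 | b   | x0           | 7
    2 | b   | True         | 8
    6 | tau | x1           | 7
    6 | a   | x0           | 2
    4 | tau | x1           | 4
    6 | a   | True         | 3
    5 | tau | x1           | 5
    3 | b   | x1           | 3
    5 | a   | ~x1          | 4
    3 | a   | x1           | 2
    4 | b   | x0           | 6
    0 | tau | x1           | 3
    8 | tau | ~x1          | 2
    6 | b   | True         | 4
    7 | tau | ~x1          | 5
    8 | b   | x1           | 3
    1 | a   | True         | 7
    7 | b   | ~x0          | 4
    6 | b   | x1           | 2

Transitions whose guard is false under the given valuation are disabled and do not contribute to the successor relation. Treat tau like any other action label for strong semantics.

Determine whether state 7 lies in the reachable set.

After dropping false guards: 15 live edges.
depth 0: {0}
depth 1: {3,7}  now seen {0,3,7}
depth 2: {2}  now seen {0,2,3,7}
depth 3: {8}  now seen {0,2,3,7,8}
R = {0,2,3,7,8}
witness 7: b

Answer: REACHABLE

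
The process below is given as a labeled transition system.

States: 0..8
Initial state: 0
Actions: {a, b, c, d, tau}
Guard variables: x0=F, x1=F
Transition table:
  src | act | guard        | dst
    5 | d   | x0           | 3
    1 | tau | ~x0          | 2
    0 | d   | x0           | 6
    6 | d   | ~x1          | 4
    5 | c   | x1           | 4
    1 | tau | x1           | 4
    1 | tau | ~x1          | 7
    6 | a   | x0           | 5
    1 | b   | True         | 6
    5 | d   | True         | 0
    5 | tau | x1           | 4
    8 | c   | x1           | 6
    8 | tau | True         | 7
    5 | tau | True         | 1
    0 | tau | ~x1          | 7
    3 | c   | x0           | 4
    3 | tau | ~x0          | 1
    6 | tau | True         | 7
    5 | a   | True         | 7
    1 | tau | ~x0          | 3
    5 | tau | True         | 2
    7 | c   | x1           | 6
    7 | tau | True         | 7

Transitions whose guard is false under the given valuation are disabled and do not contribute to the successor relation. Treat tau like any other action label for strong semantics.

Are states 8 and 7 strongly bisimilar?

Refine partition for ~:
  P[0] = {{0,1,2,3,4,5,6,7,8}}
  P[1] = {{0,3,7,8},{1},{2,4},{5},{6}}
  P[2] = {{0,7,8},{1},{2,4},{3},{5},{6}}
6 equivalence class(es) (converged in 3)
[8]={0,7,8}  [7]={0,7,8}

Answer: BISIMILAR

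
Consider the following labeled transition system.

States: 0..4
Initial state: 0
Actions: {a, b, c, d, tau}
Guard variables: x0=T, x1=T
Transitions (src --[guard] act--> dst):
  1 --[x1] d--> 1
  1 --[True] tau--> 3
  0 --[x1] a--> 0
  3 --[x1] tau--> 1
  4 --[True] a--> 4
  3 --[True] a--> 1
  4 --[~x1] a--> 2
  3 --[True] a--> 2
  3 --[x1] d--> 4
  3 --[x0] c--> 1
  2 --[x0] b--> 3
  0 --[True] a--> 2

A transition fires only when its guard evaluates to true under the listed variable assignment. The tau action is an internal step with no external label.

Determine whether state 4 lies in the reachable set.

Guard filter leaves 11 enabled edge(s).
L0 = {0}
L1 = {2}  total {0,2}
L2 = {3}  total {0,2,3}
L3 = {1,4}  total {0,1,2,3,4}
Reach set: {0,1,2,3,4}
Path to 4: a·b·d

Answer: REACHABLE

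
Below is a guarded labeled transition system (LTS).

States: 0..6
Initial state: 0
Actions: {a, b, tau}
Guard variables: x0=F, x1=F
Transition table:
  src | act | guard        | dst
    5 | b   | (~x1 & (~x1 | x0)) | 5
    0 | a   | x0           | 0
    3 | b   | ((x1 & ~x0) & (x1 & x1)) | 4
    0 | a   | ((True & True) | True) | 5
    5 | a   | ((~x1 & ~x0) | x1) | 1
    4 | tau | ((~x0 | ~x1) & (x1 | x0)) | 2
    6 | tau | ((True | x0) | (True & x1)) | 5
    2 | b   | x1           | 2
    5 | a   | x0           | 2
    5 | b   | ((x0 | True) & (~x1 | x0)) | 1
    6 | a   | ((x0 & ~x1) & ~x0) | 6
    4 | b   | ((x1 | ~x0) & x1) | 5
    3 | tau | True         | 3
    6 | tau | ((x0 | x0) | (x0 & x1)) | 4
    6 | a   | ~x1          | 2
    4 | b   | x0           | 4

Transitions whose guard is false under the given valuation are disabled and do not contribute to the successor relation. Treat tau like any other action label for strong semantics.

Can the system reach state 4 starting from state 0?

Guard filter leaves 7 enabled edge(s).
Layer 0: {0}
Layer 1: {5}  now seen {0,5}
Layer 2: {1}  now seen {0,1,5}
Reachable = {0,1,5}

Answer: UNREACHABLE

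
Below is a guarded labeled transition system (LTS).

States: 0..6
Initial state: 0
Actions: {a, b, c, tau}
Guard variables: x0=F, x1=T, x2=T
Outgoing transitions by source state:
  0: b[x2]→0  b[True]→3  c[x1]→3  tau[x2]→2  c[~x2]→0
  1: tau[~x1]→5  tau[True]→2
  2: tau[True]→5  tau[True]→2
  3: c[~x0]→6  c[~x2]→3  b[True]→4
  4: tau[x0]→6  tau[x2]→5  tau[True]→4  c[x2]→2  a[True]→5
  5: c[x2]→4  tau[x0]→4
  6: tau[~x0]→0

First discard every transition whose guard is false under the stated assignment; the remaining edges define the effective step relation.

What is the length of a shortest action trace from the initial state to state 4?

Breadth-first toward 4:
  Layer 0: {0}
  Layer 1: {2,3}
  Layer 2: {4,5,6}
depth(4)=2, e.g. b·b

Answer: 2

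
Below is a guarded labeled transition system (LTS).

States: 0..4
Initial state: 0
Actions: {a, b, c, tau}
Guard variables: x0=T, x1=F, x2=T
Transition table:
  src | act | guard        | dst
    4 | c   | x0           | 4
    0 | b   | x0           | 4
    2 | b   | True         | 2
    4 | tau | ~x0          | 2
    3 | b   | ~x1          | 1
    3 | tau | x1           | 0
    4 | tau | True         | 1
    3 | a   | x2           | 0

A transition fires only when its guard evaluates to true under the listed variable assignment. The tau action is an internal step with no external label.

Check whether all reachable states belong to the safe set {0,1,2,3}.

Answer: INVARIANT VIOLATED at state 4

Analysis:
Inv-set: {0,1,2,3}
R = {0,1,4}
  0: ✓
  1: ✓
  4: outside
reach 4 via b — violates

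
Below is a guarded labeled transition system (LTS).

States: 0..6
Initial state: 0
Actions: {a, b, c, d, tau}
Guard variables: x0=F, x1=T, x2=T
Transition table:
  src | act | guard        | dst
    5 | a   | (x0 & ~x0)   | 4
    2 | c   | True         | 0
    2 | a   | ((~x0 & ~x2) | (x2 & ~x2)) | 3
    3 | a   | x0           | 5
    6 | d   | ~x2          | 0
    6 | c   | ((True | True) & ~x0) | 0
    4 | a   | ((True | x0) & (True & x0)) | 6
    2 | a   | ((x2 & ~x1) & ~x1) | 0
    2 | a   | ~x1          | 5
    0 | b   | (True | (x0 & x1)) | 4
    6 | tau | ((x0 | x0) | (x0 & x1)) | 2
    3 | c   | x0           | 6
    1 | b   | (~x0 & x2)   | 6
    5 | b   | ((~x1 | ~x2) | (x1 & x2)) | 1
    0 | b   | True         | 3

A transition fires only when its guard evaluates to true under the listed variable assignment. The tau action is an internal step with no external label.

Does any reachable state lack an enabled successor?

R = {0,3,4}
  0: b→3  b→4  [2 exit(s)]
  3: ∅  [no exit]
  4: ∅  [no exit]
Path to 3: b

Answer: DEADLOCK at state 3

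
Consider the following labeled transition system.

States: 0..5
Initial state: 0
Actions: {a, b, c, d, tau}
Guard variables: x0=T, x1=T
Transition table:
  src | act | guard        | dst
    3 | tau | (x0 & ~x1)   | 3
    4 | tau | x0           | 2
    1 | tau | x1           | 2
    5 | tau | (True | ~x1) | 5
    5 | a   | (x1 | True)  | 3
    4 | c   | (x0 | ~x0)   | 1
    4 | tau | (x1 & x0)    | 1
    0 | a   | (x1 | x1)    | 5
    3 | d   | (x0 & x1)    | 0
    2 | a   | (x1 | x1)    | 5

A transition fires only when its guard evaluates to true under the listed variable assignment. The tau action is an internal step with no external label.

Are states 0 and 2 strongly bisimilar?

Answer: BISIMILAR

Working:
Refine partition for ~:
  round 0: {{0,1,2,3,4,5}}
  round 1: {{0,2},{1},{3},{4},{5}}
stable after 2 split(s): 5 block(s)
class of 0: {0,2}; class of 2: {0,2}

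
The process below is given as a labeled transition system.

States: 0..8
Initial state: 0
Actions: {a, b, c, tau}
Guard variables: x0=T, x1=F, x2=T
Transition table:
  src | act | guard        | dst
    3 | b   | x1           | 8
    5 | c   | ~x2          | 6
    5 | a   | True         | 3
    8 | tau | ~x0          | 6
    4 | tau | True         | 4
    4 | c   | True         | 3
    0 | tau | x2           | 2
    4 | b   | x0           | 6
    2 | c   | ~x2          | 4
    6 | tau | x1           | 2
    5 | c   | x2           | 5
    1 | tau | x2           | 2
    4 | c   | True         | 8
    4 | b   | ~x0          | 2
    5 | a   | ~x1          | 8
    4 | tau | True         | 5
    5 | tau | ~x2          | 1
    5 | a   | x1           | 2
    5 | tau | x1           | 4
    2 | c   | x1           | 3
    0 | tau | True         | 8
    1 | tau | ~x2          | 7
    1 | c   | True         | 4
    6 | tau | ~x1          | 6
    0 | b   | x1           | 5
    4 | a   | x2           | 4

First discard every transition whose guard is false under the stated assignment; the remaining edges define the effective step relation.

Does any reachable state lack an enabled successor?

Reach set: {0,2,8}
  0: tau→2  tau→8  [2 out]
  2: ∅  [deadlock]
  8: ∅  [deadlock]
Path to 2: tau

Answer: DEADLOCK at state 2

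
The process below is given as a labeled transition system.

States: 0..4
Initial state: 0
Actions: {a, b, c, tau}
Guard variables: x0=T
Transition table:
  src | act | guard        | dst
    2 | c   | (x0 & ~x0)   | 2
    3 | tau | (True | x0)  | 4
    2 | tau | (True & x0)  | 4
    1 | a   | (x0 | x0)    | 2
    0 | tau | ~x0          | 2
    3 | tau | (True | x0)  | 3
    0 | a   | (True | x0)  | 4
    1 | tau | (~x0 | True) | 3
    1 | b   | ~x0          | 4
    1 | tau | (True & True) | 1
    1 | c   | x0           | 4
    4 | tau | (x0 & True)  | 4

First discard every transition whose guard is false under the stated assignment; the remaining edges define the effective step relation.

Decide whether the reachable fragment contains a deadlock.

Reachable = {0,4}
  0: a→4  [1 out]
  4: tau→4  [1 out]

Answer: DEADLOCK-FREE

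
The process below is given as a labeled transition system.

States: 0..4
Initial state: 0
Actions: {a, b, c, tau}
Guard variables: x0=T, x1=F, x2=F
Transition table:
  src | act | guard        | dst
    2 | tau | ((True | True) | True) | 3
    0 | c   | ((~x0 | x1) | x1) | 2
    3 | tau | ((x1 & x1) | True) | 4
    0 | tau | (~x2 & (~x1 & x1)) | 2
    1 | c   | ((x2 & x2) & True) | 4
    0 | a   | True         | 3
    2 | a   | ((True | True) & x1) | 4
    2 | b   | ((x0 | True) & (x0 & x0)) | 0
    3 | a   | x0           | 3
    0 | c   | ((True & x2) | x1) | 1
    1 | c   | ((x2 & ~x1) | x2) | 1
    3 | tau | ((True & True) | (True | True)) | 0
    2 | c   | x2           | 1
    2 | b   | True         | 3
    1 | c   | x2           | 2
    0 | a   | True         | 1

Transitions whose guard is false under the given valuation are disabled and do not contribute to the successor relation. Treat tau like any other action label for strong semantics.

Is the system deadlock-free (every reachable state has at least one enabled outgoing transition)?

Answer: DEADLOCK at state 1

Trace:
Reachable = {0,1,3,4}
  0: a→1  a→3  [2 exit(s)]
  1: ∅  [no exit]
  3: a→3  tau→0  tau→4  [3 exit(s)]
  4: ∅  [no exit]
trace reaching 1: a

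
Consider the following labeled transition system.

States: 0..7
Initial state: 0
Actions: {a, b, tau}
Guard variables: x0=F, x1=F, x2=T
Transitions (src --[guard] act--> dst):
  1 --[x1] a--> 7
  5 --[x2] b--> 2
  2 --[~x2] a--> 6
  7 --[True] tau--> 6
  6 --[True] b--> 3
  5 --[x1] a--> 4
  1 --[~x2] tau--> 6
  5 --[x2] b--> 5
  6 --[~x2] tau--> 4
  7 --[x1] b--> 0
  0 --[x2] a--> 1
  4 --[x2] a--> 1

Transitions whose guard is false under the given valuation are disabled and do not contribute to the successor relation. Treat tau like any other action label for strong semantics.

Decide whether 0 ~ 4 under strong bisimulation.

Answer: BISIMILAR

Working:
Bisimulation quotient by refinement:
  π0 = {{0,1,2,3,4,5,6,7}}
  π1 = {{0,4},{1,2,3},{5,6},{7}}
  π2 = {{0,4},{1,2,3},{5},{6},{7}}
Fixed point at round 3; 5 class(es).
[0]={0,4}  [4]={0,4}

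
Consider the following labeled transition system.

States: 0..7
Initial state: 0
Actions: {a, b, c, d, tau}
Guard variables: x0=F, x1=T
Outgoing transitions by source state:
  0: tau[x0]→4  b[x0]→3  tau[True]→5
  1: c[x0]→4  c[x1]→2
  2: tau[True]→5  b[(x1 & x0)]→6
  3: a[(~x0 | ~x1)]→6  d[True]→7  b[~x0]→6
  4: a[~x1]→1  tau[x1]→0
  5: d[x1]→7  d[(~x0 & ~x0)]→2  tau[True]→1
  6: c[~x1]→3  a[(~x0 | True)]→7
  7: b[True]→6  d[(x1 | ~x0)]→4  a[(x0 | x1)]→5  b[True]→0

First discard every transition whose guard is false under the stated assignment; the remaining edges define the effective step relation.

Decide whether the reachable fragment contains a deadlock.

Answer: DEADLOCK-FREE

Working:
R = {0,1,2,4,5,6,7}
  0: tau→5  [deg 1]
  1: c→2  [deg 1]
  2: tau→5  [deg 1]
  4: tau→0  [deg 1]
  5: d→2  d→7  tau→1  [deg 3]
  6: a→7  [deg 1]
  7: a→5  b→0  b→6  d→4  [deg 4]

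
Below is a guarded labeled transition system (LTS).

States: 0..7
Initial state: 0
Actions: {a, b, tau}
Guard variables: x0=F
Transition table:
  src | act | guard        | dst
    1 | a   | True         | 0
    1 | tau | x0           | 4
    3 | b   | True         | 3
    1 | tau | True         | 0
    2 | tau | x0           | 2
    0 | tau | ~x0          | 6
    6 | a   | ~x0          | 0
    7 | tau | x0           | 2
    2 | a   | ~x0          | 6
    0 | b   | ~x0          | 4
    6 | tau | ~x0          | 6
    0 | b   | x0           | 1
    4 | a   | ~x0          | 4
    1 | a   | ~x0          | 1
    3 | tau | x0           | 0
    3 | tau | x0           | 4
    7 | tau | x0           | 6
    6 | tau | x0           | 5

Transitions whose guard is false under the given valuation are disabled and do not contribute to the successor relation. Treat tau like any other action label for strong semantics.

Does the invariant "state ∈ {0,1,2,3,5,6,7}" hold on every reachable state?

Answer: INVARIANT VIOLATED at state 4

Analysis:
Allowed set {0,1,2,3,5,6,7}
Reach set: {0,4,6}
  0: safe
  4: ✗ unsafe
  6: safe
counterexample path to 4: b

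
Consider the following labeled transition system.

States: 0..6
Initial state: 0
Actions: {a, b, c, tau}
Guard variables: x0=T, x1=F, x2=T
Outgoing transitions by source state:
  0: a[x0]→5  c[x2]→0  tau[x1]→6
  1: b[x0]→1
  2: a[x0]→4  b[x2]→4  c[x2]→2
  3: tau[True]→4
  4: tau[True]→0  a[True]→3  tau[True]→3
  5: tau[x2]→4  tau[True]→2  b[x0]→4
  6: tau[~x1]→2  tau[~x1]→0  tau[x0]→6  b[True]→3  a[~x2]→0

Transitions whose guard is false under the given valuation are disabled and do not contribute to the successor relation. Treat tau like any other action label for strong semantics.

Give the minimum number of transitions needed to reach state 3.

Layered search for 3:
  L0 = {0}
  L1 = {5}
  L2 = {2,4}
  L3 = {3}
depth(3)=3, e.g. a·b·a

Answer: 3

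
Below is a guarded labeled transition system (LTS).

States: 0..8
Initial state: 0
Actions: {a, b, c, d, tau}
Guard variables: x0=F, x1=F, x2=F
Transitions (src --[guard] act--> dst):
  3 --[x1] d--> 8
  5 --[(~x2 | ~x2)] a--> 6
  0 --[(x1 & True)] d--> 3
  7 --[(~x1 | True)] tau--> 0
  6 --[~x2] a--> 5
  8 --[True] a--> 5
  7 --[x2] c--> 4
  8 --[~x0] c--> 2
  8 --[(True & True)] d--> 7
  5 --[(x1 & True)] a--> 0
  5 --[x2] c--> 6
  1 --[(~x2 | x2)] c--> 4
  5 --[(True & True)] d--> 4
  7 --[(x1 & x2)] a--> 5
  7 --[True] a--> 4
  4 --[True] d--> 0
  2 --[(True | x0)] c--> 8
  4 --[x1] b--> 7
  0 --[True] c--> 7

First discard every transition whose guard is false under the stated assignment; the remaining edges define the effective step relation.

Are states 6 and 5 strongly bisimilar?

Compute ~ classes (split until stable):
  P[0] = {{0,1,2,3,4,5,6,7,8}}
  P[1] = {{0,1,2},{3},{4},{5},{6},{7},{8}}
  P[2] = {{0},{1},{2},{3},{4},{5},{6},{7},{8}}
stable after 3 split(s): 9 block(s)
6∈{6}, 5∈{5}

Answer: NOT BISIMILAR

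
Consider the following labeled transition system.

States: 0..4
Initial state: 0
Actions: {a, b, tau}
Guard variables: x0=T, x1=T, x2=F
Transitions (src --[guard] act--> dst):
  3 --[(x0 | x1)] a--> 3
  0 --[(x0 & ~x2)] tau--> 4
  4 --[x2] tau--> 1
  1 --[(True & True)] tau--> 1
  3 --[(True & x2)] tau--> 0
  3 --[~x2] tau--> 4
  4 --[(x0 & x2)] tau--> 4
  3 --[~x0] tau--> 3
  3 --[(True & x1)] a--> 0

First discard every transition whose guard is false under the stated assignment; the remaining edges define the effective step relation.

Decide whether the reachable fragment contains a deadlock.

Answer: DEADLOCK at state 4

Analysis:
R = {0,4}
  0: tau→4  [1 out]
  4: ∅  [no exit]
Path to 4: tau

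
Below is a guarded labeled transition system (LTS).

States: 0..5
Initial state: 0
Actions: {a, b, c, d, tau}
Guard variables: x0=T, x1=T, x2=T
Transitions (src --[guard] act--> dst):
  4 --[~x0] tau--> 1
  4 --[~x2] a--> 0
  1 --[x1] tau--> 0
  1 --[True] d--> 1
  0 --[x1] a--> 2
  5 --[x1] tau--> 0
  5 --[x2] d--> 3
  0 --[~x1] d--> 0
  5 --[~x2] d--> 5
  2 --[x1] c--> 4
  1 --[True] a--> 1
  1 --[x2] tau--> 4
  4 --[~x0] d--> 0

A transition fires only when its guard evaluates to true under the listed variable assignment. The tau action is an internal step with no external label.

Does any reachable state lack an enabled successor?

Reachable = {0,2,4}
  0: a→2  [1 exit(s)]
  2: c→4  [1 exit(s)]
  4: ∅  [no exit]
witness 4: a·c

Answer: DEADLOCK at state 4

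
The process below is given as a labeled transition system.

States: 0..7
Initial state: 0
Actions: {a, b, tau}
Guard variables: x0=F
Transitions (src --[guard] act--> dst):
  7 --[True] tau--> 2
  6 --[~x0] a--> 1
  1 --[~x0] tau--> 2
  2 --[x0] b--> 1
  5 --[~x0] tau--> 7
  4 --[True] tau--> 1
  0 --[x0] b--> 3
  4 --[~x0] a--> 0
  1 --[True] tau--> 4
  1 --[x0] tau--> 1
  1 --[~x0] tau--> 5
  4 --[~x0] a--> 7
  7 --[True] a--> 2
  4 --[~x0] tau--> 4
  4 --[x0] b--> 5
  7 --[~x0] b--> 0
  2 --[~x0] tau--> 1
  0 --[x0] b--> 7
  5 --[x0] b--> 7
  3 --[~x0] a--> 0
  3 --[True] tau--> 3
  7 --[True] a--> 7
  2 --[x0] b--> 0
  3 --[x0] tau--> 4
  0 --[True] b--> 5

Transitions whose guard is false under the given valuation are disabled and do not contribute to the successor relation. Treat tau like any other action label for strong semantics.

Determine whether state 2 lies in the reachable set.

17 transition(s) survive guard evaluation.
L0 = {0}
L1 = {5}  cumulative {0,5}
L2 = {7}  cumulative {0,5,7}
L3 = {2}  cumulative {0,2,5,7}
L4 = {1}  cumulative {0,1,2,5,7}
L5 = {4}  cumulative {0,1,2,4,5,7}
Reach set: {0,1,2,4,5,7}
witness 2: b·tau·tau

Answer: REACHABLE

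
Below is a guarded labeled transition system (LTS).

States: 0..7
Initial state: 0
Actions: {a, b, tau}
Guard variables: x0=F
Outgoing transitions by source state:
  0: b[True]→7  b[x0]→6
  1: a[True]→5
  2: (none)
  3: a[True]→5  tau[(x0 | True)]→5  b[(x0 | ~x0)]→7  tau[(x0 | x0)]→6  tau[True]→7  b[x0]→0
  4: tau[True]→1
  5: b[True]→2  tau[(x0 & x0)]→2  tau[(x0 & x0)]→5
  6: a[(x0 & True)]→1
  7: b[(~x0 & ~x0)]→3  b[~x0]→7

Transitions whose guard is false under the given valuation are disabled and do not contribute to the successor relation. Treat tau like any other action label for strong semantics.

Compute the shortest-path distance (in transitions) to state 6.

Layered search for 6:
  Layer 0: {0}
  Layer 1: {7}
  Layer 2: {3}
  Layer 3: {5}
  Layer 4: {2}
6 never appears.

Answer: UNREACHABLE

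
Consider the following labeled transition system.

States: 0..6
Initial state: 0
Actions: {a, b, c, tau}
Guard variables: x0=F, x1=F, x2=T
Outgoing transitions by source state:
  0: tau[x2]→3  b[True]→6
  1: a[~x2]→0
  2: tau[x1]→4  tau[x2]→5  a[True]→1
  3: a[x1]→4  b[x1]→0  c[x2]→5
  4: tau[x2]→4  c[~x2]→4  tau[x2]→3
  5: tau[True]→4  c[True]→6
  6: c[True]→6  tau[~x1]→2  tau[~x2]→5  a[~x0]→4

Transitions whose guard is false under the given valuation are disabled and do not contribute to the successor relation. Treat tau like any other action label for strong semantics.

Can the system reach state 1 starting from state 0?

Answer: REACHABLE

Working:
After dropping false guards: 12 live edges.
L0 = {0}
L1 = {3,6}  cumulative {0,3,6}
L2 = {2,4,5}  cumulative {0,2,3,4,5,6}
L3 = {1}  cumulative {0,1,2,3,4,5,6}
Reach set: {0,1,2,3,4,5,6}
trace reaching 1: b·tau·a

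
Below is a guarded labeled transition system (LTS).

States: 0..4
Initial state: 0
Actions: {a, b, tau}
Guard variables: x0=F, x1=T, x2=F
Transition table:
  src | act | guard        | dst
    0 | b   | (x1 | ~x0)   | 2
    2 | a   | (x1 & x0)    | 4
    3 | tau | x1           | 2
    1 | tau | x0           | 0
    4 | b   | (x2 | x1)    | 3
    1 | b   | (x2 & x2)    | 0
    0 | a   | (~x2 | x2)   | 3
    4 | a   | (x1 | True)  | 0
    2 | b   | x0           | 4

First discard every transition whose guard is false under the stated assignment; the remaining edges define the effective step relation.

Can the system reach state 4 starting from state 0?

Answer: UNREACHABLE

Working:
5 transition(s) survive guard evaluation.
depth 0: {0}
depth 1: {2,3}  cumulative {0,2,3}
R = {0,2,3}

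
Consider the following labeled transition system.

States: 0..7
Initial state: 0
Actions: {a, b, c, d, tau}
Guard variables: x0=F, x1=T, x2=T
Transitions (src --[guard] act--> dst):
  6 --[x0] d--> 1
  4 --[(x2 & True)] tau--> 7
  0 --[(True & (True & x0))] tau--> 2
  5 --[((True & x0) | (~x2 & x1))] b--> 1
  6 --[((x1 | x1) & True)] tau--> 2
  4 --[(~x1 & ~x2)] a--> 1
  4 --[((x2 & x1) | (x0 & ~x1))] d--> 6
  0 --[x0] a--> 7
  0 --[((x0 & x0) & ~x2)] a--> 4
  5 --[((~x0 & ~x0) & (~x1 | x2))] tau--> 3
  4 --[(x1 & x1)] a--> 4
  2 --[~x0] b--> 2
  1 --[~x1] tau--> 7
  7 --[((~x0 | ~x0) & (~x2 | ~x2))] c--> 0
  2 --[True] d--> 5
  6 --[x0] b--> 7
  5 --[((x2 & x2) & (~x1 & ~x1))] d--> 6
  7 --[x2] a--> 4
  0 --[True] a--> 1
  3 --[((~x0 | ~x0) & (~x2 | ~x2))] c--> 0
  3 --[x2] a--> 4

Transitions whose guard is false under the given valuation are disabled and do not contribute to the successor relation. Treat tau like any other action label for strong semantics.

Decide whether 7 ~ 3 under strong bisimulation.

Bisimulation quotient by refinement:
  P[0] = {{0,1,2,3,4,5,6,7}}
  P[1] = {{0,3,7},{1},{2},{4},{5,6}}
  P[2] = {{0},{1},{2},{3,7},{4},{5},{6}}
7 equivalence class(es) (converged in 3)
7∈{3,7}, 3∈{3,7}

Answer: BISIMILAR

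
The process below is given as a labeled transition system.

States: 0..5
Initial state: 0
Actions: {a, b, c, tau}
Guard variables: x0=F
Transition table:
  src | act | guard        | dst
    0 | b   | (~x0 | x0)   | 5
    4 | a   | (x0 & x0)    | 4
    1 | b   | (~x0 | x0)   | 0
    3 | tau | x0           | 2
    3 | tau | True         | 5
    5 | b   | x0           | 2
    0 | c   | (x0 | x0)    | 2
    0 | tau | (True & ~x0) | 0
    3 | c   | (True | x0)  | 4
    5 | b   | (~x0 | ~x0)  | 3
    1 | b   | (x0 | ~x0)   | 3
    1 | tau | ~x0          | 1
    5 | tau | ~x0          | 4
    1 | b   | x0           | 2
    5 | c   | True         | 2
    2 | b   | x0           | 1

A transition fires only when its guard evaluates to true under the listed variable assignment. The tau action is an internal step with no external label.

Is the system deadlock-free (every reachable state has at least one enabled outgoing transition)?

Answer: DEADLOCK at state 2

Working:
R = {0,2,3,4,5}
  0: b→5  tau→0  [2 exit(s)]
  2: ∅  [no exit]
  3: c→4  tau→5  [2 exit(s)]
  4: ∅  [no exit]
  5: b→3  c→2  tau→4  [3 exit(s)]
witness 2: b·c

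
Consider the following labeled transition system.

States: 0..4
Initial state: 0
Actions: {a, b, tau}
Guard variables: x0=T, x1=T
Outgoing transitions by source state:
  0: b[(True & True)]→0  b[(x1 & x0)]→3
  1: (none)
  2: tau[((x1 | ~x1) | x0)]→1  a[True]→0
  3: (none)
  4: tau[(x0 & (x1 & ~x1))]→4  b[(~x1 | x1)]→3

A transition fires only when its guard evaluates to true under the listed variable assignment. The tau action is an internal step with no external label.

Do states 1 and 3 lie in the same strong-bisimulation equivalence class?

Compute ~ classes (split until stable):
  π0 = {{0,1,2,3,4}}
  π1 = {{0,4},{1,3},{2}}
  π2 = {{0},{1,3},{2},{4}}
stable after 3 split(s): 4 block(s)
1∈{1,3}, 3∈{1,3}

Answer: BISIMILAR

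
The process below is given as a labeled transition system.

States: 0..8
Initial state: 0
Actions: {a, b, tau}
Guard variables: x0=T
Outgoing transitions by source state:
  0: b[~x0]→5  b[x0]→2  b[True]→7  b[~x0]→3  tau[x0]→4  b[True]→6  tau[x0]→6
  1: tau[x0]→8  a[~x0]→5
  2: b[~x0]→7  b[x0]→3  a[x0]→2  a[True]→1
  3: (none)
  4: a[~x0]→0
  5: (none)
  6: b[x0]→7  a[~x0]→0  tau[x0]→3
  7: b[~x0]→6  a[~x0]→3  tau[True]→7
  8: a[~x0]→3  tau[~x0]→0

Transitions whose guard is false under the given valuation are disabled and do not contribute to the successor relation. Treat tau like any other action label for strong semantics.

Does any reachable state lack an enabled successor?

R = {0,1,2,3,4,6,7,8}
  0: b→2  b→6  b→7  tau→4  tau→6  [5 exit(s)]
  1: tau→8  [1 exit(s)]
  2: a→1  a→2  b→3  [3 exit(s)]
  3: ∅  [no exit]
  4: ∅  [no exit]
  6: b→7  tau→3  [2 exit(s)]
  7: tau→7  [1 exit(s)]
  8: ∅  [no exit]
trace reaching 3: b·b

Answer: DEADLOCK at state 3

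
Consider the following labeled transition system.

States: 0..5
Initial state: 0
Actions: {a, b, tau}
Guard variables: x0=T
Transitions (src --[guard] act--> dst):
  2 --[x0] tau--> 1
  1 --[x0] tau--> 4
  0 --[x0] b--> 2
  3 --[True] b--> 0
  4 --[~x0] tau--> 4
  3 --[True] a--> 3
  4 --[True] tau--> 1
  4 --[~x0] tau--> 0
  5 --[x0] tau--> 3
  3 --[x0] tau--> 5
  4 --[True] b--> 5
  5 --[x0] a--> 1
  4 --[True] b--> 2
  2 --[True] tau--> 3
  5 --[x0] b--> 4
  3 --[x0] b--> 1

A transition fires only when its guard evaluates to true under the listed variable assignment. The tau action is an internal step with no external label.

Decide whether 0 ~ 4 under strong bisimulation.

Bisimulation quotient by refinement:
  π0 = {{0,1,2,3,4,5}}
  π1 = {{0},{1,2},{3,5},{4}}
  π2 = {{0},{1},{2},{3},{4},{5}}
6 equivalence class(es) (converged in 3)
class of 0: {0}; class of 4: {4}

Answer: NOT BISIMILAR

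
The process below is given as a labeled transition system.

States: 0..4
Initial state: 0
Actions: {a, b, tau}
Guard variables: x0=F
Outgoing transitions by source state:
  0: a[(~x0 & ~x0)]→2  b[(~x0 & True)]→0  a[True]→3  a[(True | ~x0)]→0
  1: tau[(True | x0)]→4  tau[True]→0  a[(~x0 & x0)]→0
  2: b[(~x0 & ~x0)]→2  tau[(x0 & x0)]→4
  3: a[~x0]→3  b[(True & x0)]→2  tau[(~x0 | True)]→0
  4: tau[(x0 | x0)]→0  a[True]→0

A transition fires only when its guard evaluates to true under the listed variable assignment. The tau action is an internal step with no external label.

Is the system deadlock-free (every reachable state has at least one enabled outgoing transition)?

R = {0,2,3}
  0: a→0  a→2  a→3  b→0  [4 exit(s)]
  2: b→2  [1 exit(s)]
  3: a→3  tau→0  [2 exit(s)]

Answer: DEADLOCK-FREE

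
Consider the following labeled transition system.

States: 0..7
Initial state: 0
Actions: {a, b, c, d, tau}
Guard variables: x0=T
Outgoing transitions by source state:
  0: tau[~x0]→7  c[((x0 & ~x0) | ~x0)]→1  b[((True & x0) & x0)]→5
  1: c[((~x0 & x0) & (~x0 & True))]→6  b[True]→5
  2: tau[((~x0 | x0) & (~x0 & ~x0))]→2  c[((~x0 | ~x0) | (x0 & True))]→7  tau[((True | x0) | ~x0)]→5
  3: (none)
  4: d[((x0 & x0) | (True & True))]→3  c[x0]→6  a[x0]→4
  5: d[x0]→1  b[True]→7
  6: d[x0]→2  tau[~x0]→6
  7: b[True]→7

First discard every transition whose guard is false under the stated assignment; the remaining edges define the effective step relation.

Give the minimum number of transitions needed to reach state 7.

BFS to 7:
  depth 0: {0}
  depth 1: {5}
  depth 2: {1,7}
7 enters at depth 2; path b·b

Answer: 2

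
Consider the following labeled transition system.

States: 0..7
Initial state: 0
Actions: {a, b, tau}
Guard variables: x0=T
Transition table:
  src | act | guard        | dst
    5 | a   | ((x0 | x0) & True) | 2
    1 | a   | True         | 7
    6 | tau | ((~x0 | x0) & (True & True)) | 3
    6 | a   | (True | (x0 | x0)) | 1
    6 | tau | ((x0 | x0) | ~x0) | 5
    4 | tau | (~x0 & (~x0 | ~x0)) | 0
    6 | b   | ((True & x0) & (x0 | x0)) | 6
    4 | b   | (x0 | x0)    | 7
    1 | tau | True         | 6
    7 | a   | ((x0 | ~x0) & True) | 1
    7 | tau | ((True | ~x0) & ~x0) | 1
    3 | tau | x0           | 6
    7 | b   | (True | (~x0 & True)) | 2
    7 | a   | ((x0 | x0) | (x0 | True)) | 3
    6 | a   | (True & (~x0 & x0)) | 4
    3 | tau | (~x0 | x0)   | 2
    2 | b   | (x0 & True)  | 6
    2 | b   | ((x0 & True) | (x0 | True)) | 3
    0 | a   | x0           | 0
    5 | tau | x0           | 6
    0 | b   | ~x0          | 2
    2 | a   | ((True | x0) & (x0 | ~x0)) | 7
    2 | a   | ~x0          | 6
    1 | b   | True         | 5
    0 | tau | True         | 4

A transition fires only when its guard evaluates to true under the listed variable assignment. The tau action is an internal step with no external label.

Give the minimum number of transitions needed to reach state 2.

Layered search for 2:
  L0 = {0}
  L1 = {4}
  L2 = {7}
  L3 = {1,2,3}
depth(2)=3, e.g. tau·b·b

Answer: 3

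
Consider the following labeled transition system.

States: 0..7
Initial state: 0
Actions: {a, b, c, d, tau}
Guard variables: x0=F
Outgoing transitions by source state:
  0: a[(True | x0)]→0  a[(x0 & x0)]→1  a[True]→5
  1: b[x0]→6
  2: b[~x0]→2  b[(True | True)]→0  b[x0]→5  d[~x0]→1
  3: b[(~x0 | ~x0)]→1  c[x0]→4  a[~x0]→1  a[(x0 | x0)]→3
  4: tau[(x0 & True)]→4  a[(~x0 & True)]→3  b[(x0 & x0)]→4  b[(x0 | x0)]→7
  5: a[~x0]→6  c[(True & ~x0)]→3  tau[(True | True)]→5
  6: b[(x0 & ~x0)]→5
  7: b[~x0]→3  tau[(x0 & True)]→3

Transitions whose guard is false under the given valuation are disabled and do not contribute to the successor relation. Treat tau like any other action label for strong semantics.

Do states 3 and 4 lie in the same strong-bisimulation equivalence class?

Bisimulation quotient by refinement:
  round 0: {{0,1,2,3,4,5,6,7}}
  round 1: {{0,4},{1,6},{2},{3},{5},{7}}
  round 2: {{0},{1,6},{2},{3},{4},{5},{7}}
Fixed point at round 3; 7 class(es).
[3]={3}  [4]={4}

Answer: NOT BISIMILAR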